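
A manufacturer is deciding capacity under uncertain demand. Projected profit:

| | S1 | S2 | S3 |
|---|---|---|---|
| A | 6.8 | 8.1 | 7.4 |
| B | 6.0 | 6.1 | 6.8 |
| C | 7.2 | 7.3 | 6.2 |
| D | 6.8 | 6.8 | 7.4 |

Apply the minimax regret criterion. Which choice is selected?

A

Column bests: S1=7.2, S2=8.1, S3=7.4.
A regrets: 0.4, 0.0, 0.0 → max 0.4
B regrets: 1.2, 2.0, 0.6 → max 2.0
C regrets: 0.0, 0.8, 1.2 → max 1.2
D regrets: 0.4, 1.3, 0.0 → max 1.3
Smallest max regret = 0.4 → A.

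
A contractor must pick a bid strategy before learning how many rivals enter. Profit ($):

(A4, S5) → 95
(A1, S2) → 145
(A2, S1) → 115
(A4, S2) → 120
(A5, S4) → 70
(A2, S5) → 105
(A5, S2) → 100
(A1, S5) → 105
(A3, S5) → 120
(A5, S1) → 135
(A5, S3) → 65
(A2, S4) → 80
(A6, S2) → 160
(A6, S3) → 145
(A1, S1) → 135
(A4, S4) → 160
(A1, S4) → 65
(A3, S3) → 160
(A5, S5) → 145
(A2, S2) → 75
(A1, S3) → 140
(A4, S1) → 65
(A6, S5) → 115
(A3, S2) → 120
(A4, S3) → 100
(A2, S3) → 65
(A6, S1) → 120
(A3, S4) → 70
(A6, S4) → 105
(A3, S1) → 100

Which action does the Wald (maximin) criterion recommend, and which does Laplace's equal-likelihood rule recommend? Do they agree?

Row minima: A1=65, A2=65, A3=70, A4=65, A5=65, A6=105
Best worst-case = 105 → A6.
Row averages: A1=118, A2=88, A3=114, A4=108, A5=103, A6=129
Highest average = 129 → A6.

maximin → A6; laplace → A6 (agree)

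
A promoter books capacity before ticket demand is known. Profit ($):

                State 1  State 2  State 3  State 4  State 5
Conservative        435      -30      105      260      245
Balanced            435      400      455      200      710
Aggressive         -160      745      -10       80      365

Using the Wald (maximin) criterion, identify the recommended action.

Balanced

Row minima: Conservative=-30, Balanced=200, Aggressive=-160
Best worst-case = 200 → Balanced.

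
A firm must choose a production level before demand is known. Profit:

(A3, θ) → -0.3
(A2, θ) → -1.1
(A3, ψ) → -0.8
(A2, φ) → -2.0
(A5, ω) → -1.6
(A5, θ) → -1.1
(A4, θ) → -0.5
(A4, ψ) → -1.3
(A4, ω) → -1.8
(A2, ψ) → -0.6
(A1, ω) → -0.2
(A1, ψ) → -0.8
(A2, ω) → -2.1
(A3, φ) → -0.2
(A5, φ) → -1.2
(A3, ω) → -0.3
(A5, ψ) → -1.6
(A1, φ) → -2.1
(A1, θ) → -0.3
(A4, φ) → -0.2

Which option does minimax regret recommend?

Column bests: θ=-0.3, φ=-0.2, ψ=-0.6, ω=-0.2.
A1 regrets: 0.0, 1.9, 0.2, 0.0 → max 1.9
A2 regrets: 0.8, 1.8, 0.0, 1.9 → max 1.9
A3 regrets: 0.0, 0.0, 0.2, 0.1 → max 0.2
A4 regrets: 0.2, 0.0, 0.7, 1.6 → max 1.6
A5 regrets: 0.8, 1.0, 1.0, 1.4 → max 1.4
Smallest max regret = 0.2 → A3.

A3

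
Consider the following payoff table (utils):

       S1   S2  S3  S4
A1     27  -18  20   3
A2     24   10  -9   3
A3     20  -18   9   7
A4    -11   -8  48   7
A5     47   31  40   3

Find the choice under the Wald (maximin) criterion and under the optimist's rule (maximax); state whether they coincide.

Row minima: A1=-18, A2=-9, A3=-18, A4=-11, A5=3
Best worst-case = 3 → A5.
Row maxima: A1=27, A2=24, A3=20, A4=48, A5=47
Best best-case = 48 → A4.

maximin → A5; maximax → A4 (disagree)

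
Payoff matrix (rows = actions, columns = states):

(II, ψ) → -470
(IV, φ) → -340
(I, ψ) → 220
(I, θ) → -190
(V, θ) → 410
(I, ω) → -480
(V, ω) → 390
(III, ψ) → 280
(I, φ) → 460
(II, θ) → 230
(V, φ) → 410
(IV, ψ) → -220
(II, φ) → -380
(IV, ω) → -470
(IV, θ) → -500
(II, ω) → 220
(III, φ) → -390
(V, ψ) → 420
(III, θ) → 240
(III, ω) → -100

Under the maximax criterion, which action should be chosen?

Row maxima: I=460, II=230, III=280, IV=-220, V=420
Best best-case = 460 → I.

I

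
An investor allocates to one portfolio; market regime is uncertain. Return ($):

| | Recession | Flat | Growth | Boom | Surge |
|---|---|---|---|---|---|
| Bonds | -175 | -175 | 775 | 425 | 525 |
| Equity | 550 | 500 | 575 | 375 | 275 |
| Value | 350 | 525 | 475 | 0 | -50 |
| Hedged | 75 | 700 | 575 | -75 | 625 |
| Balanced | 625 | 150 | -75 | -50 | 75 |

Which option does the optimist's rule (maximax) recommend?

Bonds

Row maxima: Bonds=775, Equity=575, Value=525, Hedged=700, Balanced=625
Best best-case = 775 → Bonds.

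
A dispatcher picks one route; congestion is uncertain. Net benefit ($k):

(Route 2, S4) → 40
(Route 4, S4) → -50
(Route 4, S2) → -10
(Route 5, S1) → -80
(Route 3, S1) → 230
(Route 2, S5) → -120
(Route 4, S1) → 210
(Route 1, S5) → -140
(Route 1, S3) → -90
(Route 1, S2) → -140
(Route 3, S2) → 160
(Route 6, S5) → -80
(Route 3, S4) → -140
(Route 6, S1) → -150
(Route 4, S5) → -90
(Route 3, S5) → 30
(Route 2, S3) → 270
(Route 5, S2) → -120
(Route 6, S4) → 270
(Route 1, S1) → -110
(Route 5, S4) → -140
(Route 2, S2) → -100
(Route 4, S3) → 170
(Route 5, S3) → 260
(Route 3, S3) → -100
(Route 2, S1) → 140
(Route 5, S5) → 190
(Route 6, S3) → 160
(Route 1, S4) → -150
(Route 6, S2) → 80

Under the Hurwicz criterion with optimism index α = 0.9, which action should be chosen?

Route 1: 0.9·(-90) + 0.1·(-150) = -96
Route 2: 0.9·270 + 0.1·(-120) = 231
Route 3: 0.9·230 + 0.1·(-140) = 193
Route 4: 0.9·210 + 0.1·(-90) = 180
Route 5: 0.9·260 + 0.1·(-140) = 220
Route 6: 0.9·270 + 0.1·(-150) = 228
Highest Hurwicz score = 231 → Route 2.

Route 2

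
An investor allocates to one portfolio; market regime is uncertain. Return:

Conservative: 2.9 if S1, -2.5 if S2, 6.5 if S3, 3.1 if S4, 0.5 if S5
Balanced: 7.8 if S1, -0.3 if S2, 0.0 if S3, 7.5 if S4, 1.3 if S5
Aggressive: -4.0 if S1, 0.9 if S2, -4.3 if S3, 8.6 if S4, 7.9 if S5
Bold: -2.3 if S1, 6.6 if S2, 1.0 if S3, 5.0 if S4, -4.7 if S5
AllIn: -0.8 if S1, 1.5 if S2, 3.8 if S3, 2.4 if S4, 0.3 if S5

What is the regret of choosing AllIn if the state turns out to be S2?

5.1

Best payoff under S2 is 6.6.
Regret = 6.6 − 1.5 = 5.1.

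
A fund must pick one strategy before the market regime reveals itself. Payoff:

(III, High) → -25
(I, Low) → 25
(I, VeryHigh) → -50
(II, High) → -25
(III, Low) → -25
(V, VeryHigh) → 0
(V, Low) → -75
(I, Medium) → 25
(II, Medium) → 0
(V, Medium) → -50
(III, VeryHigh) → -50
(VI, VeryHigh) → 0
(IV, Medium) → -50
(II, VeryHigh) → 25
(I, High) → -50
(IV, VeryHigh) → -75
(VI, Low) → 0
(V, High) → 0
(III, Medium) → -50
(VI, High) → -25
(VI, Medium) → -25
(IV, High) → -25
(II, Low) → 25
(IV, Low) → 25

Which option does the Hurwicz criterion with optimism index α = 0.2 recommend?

I: 0.2·25 + 0.8·(-50) = -35
II: 0.2·25 + 0.8·(-25) = -15
III: 0.2·(-25) + 0.8·(-50) = -45
IV: 0.2·25 + 0.8·(-75) = -55
V: 0.2·0 + 0.8·(-75) = -60
VI: 0.2·0 + 0.8·(-25) = -20
Highest Hurwicz score = -15 → II.

II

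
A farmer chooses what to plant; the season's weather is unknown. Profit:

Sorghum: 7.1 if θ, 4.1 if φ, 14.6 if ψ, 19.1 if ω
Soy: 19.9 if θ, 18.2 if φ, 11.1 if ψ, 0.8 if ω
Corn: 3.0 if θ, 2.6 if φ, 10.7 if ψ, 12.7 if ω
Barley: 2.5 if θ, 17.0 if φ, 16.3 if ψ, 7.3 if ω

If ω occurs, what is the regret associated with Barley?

Best payoff under ω is 19.1.
Regret = 19.1 − 7.3 = 11.8.

11.8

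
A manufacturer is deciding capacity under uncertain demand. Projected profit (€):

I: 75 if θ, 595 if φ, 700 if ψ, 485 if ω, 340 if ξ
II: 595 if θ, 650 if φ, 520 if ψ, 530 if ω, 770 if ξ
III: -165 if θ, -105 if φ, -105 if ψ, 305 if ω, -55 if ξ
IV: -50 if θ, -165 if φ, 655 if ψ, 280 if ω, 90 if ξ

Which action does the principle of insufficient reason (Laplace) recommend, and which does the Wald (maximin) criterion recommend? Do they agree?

Row averages: I=439, II=613, III=-25, IV=162
Highest average = 613 → II.
Row minima: I=75, II=520, III=-165, IV=-165
Best worst-case = 520 → II.

laplace → II; maximin → II (agree)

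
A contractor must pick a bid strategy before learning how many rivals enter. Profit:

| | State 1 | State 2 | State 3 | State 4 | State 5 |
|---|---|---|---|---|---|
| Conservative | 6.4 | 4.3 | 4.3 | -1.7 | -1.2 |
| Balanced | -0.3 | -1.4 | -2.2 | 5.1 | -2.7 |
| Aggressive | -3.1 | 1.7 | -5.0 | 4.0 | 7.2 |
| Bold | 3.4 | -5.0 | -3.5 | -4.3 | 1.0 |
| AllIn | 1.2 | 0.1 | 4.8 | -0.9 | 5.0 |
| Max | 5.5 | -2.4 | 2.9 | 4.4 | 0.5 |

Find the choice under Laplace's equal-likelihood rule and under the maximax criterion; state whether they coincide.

Row averages: Conservative=2.42, Balanced=-0.3, Aggressive=0.96, Bold=-1.68, AllIn=2.04, Max=2.18
Highest average = 2.42 → Conservative.
Row maxima: Conservative=6.4, Balanced=5.1, Aggressive=7.2, Bold=3.4, AllIn=5.0, Max=5.5
Best best-case = 7.2 → Aggressive.

laplace → Conservative; maximax → Aggressive (disagree)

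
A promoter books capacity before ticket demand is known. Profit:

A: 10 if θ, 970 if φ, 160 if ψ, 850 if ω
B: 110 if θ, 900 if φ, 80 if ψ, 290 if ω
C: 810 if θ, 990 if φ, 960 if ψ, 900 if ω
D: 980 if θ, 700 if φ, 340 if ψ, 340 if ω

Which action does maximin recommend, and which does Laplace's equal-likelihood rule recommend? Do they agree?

maximin → C; laplace → C (agree)

Row minima: A=10, B=80, C=810, D=340
Best worst-case = 810 → C.
Row averages: A=497.5, B=345, C=915, D=590
Highest average = 915 → C.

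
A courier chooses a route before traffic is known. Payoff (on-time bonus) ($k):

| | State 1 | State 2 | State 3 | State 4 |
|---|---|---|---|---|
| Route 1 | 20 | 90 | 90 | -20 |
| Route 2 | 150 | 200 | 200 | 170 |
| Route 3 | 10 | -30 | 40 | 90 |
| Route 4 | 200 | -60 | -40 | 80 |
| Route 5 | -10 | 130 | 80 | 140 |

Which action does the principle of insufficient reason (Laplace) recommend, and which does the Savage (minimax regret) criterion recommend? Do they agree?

Row averages: Route 1=45, Route 2=180, Route 3=27.5, Route 4=45, Route 5=85
Highest average = 180 → Route 2.
Column bests: State 1=200, State 2=200, State 3=200, State 4=170.
Route 1 regrets: 180, 110, 110, 190 → max 190
Route 2 regrets: 50, 0, 0, 0 → max 50
Route 3 regrets: 190, 230, 160, 80 → max 230
Route 4 regrets: 0, 260, 240, 90 → max 260
Route 5 regrets: 210, 70, 120, 30 → max 210
Smallest max regret = 50 → Route 2.

laplace → Route 2; minimax regret → Route 2 (agree)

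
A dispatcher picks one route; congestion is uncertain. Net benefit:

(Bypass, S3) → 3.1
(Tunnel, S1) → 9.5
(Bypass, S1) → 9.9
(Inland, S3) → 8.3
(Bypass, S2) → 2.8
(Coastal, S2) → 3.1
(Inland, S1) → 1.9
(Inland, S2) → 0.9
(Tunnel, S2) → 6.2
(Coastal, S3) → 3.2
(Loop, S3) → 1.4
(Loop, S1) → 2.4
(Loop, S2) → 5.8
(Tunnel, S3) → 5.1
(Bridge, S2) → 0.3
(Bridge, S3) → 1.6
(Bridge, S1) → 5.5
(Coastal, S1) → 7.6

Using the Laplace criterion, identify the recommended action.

Row averages: Inland=3.7, Loop=3.2, Bypass=79/15, Bridge=37/15, Tunnel=104/15, Coastal=139/30
Highest average = 104/15 → Tunnel.

Tunnel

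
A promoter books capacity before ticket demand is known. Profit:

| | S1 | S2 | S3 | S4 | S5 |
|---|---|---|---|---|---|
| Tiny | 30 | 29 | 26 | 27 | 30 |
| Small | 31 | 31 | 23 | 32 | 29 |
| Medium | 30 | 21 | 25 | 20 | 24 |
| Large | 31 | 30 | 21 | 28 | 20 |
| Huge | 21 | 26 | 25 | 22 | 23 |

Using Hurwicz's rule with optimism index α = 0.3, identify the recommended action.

Tiny: 0.3·30 + 0.7·26 = 27.2
Small: 0.3·32 + 0.7·23 = 25.7
Medium: 0.3·30 + 0.7·20 = 23
Large: 0.3·31 + 0.7·20 = 23.3
Huge: 0.3·26 + 0.7·21 = 22.5
Highest Hurwicz score = 27.2 → Tiny.

Tiny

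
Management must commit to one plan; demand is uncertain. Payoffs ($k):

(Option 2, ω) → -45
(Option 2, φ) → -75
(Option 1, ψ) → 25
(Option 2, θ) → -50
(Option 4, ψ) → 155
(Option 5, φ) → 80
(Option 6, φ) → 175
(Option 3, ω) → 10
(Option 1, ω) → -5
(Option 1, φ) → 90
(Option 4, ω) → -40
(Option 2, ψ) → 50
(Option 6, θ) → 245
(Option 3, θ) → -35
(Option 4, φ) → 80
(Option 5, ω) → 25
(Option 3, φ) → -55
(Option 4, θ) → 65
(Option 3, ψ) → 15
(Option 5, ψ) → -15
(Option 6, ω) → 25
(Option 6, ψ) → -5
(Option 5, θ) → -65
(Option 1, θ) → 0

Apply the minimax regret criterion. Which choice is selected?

Column bests: θ=245, φ=175, ψ=155, ω=25.
Option 1 regrets: 245, 85, 130, 30 → max 245
Option 2 regrets: 295, 250, 105, 70 → max 295
Option 3 regrets: 280, 230, 140, 15 → max 280
Option 4 regrets: 180, 95, 0, 65 → max 180
Option 5 regrets: 310, 95, 170, 0 → max 310
Option 6 regrets: 0, 0, 160, 0 → max 160
Smallest max regret = 160 → Option 6.

Option 6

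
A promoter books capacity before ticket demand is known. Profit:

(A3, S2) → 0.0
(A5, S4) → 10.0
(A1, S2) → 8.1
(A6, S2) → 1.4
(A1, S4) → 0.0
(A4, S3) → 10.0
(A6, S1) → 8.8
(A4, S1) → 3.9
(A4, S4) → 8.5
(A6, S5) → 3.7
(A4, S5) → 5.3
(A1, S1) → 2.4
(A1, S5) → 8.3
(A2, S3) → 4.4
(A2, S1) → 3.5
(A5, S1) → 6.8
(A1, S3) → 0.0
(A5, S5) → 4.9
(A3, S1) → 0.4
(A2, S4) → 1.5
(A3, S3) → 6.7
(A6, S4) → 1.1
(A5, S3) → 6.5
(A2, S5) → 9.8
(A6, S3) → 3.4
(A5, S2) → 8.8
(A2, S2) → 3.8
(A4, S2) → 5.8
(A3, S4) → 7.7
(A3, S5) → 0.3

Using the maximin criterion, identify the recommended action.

A5

Row minima: A1=0.0, A2=1.5, A3=0.0, A4=3.9, A5=4.9, A6=1.1
Best worst-case = 4.9 → A5.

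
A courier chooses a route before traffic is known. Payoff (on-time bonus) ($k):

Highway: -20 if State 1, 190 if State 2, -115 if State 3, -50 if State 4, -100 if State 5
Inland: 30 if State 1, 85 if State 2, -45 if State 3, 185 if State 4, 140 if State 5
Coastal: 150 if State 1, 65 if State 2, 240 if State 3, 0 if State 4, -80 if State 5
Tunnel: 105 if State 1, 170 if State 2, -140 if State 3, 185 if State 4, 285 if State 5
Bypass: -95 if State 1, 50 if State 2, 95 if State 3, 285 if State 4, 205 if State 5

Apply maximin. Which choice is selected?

Row minima: Highway=-115, Inland=-45, Coastal=-80, Tunnel=-140, Bypass=-95
Best worst-case = -45 → Inland.

Inland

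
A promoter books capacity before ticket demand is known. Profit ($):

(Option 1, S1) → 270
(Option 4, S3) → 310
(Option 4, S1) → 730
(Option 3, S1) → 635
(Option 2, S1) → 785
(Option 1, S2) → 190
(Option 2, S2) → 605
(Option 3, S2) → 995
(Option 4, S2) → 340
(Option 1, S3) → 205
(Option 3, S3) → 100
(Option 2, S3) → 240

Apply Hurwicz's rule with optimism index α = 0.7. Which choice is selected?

Option 3

Option 1: 0.7·270 + 0.3·190 = 246
Option 2: 0.7·785 + 0.3·240 = 621.5
Option 3: 0.7·995 + 0.3·100 = 726.5
Option 4: 0.7·730 + 0.3·310 = 604
Highest Hurwicz score = 726.5 → Option 3.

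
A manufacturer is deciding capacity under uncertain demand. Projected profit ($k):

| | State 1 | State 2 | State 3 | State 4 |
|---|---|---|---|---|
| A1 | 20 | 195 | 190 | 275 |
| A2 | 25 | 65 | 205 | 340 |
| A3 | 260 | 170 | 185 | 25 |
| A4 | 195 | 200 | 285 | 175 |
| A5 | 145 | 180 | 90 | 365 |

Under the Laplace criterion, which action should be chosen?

Row averages: A1=170, A2=158.75, A3=160, A4=213.75, A5=195
Highest average = 213.75 → A4.

A4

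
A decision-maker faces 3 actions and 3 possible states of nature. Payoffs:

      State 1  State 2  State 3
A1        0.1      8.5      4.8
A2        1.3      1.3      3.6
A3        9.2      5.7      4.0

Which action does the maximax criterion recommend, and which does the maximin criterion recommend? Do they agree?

Row maxima: A1=8.5, A2=3.6, A3=9.2
Best best-case = 9.2 → A3.
Row minima: A1=0.1, A2=1.3, A3=4.0
Best worst-case = 4.0 → A3.

maximax → A3; maximin → A3 (agree)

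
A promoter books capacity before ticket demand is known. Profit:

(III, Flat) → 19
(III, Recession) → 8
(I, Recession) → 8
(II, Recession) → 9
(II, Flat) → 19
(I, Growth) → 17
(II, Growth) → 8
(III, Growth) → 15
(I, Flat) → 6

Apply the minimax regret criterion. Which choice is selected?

III

Column bests: Recession=9, Flat=19, Growth=17.
I regrets: 1, 13, 0 → max 13
II regrets: 0, 0, 9 → max 9
III regrets: 1, 0, 2 → max 2
Smallest max regret = 2 → III.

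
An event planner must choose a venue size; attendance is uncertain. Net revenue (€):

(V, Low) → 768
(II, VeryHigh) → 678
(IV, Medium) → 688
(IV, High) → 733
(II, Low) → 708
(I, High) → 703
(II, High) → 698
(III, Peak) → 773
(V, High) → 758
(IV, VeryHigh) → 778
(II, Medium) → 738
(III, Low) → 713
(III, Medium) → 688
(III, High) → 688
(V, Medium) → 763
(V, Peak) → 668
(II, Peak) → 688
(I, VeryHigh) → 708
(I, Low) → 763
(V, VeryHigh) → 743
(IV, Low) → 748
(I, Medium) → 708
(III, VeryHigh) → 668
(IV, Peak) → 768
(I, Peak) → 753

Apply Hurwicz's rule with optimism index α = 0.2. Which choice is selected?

I

I: 0.2·763 + 0.8·703 = 715
II: 0.2·738 + 0.8·678 = 690
III: 0.2·773 + 0.8·668 = 689
IV: 0.2·778 + 0.8·688 = 706
V: 0.2·768 + 0.8·668 = 688
Highest Hurwicz score = 715 → I.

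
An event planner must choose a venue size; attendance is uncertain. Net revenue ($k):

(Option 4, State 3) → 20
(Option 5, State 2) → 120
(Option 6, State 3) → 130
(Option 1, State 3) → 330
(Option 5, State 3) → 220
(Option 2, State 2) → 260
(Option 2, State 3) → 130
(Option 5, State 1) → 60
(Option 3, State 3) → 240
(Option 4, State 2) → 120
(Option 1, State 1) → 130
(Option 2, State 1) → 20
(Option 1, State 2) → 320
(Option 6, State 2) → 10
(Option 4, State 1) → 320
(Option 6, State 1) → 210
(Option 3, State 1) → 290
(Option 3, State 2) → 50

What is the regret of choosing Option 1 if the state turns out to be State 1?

Best payoff under State 1 is 320.
Regret = 320 − 130 = 190.

190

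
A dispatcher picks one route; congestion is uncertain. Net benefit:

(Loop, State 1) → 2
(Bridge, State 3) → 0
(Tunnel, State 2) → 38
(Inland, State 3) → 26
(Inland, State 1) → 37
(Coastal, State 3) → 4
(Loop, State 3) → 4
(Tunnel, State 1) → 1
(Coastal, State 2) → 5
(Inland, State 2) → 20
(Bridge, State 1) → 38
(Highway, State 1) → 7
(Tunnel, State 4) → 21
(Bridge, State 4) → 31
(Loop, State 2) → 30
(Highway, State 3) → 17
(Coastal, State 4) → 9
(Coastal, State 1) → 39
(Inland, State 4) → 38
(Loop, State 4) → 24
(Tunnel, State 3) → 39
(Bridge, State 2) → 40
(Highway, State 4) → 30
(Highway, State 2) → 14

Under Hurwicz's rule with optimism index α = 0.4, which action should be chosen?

Inland

Bridge: 0.4·40 + 0.6·0 = 16
Loop: 0.4·30 + 0.6·2 = 13.2
Inland: 0.4·38 + 0.6·20 = 27.2
Highway: 0.4·30 + 0.6·7 = 16.2
Tunnel: 0.4·39 + 0.6·1 = 16.2
Coastal: 0.4·39 + 0.6·4 = 18
Highest Hurwicz score = 27.2 → Inland.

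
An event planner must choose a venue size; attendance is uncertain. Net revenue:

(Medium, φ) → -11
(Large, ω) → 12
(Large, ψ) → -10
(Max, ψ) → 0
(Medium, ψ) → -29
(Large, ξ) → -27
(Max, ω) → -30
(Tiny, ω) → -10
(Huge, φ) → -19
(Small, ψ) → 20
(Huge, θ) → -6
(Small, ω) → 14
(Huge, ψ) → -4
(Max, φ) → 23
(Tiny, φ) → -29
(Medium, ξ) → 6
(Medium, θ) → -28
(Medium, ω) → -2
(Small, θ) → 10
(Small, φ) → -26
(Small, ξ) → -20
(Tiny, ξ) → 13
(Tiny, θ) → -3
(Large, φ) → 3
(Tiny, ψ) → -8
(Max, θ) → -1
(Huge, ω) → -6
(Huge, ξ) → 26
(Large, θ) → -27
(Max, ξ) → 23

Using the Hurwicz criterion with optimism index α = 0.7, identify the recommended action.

Huge

Tiny: 0.7·13 + 0.3·(-29) = 0.4
Small: 0.7·20 + 0.3·(-26) = 6.2
Medium: 0.7·6 + 0.3·(-29) = -4.5
Large: 0.7·12 + 0.3·(-27) = 0.3
Huge: 0.7·26 + 0.3·(-19) = 12.5
Max: 0.7·23 + 0.3·(-30) = 7.1
Highest Hurwicz score = 12.5 → Huge.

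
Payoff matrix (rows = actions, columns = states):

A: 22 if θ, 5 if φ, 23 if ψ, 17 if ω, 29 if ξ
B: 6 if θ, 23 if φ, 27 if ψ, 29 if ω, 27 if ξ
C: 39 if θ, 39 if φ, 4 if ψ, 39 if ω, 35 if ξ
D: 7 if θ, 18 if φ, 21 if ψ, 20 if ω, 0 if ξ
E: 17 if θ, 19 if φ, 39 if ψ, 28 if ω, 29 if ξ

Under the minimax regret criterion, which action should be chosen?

Column bests: θ=39, φ=39, ψ=39, ω=39, ξ=35.
A regrets: 17, 34, 16, 22, 6 → max 34
B regrets: 33, 16, 12, 10, 8 → max 33
C regrets: 0, 0, 35, 0, 0 → max 35
D regrets: 32, 21, 18, 19, 35 → max 35
E regrets: 22, 20, 0, 11, 6 → max 22
Smallest max regret = 22 → E.

E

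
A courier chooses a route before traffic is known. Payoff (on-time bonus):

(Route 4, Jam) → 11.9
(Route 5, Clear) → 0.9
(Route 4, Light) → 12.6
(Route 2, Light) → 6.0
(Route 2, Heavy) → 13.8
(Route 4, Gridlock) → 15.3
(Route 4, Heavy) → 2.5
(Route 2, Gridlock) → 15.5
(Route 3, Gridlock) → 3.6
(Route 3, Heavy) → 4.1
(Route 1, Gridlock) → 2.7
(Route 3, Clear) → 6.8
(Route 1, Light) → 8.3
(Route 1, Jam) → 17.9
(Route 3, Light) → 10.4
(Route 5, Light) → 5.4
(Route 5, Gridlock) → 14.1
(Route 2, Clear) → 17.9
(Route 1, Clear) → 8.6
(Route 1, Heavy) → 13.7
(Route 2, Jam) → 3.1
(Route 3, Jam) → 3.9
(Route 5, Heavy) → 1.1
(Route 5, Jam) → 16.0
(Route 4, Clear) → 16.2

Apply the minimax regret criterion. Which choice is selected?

Route 4

Column bests: Clear=17.9, Light=12.6, Heavy=13.8, Jam=17.9, Gridlock=15.5.
Route 1 regrets: 9.3, 4.3, 0.1, 0.0, 12.8 → max 12.8
Route 2 regrets: 0.0, 6.6, 0.0, 14.8, 0.0 → max 14.8
Route 3 regrets: 11.1, 2.2, 9.7, 14.0, 11.9 → max 14.0
Route 4 regrets: 1.7, 0.0, 11.3, 6.0, 0.2 → max 11.3
Route 5 regrets: 17.0, 7.2, 12.7, 1.9, 1.4 → max 17.0
Smallest max regret = 11.3 → Route 4.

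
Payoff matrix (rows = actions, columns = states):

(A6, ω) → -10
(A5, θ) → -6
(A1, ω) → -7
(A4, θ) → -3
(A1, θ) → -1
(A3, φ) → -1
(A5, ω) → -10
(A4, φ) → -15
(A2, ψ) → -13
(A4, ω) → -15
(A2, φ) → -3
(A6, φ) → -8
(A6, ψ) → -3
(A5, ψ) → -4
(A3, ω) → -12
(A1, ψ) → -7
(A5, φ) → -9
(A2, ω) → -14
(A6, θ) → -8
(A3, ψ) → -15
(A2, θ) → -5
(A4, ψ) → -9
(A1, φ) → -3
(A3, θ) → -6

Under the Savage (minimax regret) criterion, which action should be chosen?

A1

Column bests: θ=-1, φ=-1, ψ=-3, ω=-7.
A1 regrets: 0, 2, 4, 0 → max 4
A2 regrets: 4, 2, 10, 7 → max 10
A3 regrets: 5, 0, 12, 5 → max 12
A4 regrets: 2, 14, 6, 8 → max 14
A5 regrets: 5, 8, 1, 3 → max 8
A6 regrets: 7, 7, 0, 3 → max 7
Smallest max regret = 4 → A1.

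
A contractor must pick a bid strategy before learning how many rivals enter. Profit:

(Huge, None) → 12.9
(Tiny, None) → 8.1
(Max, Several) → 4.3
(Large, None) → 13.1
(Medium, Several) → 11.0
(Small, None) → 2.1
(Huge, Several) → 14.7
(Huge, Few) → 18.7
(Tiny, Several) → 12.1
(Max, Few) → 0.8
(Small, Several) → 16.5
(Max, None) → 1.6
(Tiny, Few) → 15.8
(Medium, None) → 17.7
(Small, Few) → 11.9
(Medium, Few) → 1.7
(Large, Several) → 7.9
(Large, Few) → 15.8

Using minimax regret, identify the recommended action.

Huge

Column bests: None=17.7, Few=18.7, Several=16.5.
Tiny regrets: 9.6, 2.9, 4.4 → max 9.6
Small regrets: 15.6, 6.8, 0.0 → max 15.6
Medium regrets: 0.0, 17.0, 5.5 → max 17.0
Large regrets: 4.6, 2.9, 8.6 → max 8.6
Huge regrets: 4.8, 0.0, 1.8 → max 4.8
Max regrets: 16.1, 17.9, 12.2 → max 17.9
Smallest max regret = 4.8 → Huge.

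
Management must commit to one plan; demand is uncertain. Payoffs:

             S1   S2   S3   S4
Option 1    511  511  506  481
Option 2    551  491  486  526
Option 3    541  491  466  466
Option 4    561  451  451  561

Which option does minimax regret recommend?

Column bests: S1=561, S2=511, S3=506, S4=561.
Option 1 regrets: 50, 0, 0, 80 → max 80
Option 2 regrets: 10, 20, 20, 35 → max 35
Option 3 regrets: 20, 20, 40, 95 → max 95
Option 4 regrets: 0, 60, 55, 0 → max 60
Smallest max regret = 35 → Option 2.

Option 2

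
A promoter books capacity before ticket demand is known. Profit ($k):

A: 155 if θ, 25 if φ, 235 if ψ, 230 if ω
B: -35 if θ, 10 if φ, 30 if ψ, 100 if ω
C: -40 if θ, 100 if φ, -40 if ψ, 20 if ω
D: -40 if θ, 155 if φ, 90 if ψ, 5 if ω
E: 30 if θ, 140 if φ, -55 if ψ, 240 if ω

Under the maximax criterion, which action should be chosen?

Row maxima: A=235, B=100, C=100, D=155, E=240
Best best-case = 240 → E.

E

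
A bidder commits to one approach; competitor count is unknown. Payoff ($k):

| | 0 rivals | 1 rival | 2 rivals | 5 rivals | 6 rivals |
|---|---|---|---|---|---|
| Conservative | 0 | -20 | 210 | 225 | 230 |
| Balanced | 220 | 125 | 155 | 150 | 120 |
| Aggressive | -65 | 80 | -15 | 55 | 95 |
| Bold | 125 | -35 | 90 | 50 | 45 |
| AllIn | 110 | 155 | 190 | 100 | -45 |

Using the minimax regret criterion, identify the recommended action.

Column bests: 0 rivals=220, 1 rival=155, 2 rivals=210, 5 rivals=225, 6 rivals=230.
Conservative regrets: 220, 175, 0, 0, 0 → max 220
Balanced regrets: 0, 30, 55, 75, 110 → max 110
Aggressive regrets: 285, 75, 225, 170, 135 → max 285
Bold regrets: 95, 190, 120, 175, 185 → max 190
AllIn regrets: 110, 0, 20, 125, 275 → max 275
Smallest max regret = 110 → Balanced.

Balanced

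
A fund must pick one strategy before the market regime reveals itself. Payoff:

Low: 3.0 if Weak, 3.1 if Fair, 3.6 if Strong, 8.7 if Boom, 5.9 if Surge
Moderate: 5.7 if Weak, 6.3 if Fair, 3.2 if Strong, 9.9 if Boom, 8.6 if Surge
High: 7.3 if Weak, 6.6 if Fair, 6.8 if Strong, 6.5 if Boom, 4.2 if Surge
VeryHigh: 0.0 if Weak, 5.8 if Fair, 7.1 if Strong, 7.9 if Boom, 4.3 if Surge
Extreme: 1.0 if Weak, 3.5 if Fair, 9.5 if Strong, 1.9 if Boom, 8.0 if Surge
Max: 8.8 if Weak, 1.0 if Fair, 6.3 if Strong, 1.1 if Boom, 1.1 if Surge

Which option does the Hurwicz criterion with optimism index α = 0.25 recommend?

High

Low: 0.25·8.7 + 0.75·3.0 = 4.425
Moderate: 0.25·9.9 + 0.75·3.2 = 4.875
High: 0.25·7.3 + 0.75·4.2 = 4.975
VeryHigh: 0.25·7.9 + 0.75·0.0 = 1.975
Extreme: 0.25·9.5 + 0.75·1.0 = 3.125
Max: 0.25·8.8 + 0.75·1.0 = 2.95
Highest Hurwicz score = 4.975 → High.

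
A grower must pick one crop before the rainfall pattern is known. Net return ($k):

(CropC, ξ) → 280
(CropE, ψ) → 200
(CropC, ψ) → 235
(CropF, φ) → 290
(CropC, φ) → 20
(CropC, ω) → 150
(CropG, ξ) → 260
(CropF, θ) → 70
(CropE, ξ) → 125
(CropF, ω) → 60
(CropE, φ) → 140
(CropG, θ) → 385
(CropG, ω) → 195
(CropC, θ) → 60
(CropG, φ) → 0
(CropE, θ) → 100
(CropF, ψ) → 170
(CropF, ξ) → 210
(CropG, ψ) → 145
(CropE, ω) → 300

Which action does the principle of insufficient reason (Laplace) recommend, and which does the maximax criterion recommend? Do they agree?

laplace → CropG; maximax → CropG (agree)

Row averages: CropE=173, CropC=149, CropF=160, CropG=197
Highest average = 197 → CropG.
Row maxima: CropE=300, CropC=280, CropF=290, CropG=385
Best best-case = 385 → CropG.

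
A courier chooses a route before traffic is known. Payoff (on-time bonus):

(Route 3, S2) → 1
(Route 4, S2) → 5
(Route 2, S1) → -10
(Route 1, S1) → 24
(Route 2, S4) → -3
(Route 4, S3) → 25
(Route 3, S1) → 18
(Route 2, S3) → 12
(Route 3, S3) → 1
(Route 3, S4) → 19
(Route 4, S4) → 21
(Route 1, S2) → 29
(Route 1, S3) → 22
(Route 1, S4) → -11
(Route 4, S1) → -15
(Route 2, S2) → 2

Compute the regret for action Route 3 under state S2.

Best payoff under S2 is 29.
Regret = 29 − 1 = 28.

28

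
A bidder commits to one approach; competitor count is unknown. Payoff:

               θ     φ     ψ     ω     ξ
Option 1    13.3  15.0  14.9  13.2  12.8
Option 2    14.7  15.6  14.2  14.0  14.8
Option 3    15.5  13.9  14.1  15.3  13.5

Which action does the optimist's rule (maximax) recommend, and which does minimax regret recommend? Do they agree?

maximax → Option 2; minimax regret → Option 2 (agree)

Row maxima: Option 1=15.0, Option 2=15.6, Option 3=15.5
Best best-case = 15.6 → Option 2.
Column bests: θ=15.5, φ=15.6, ψ=14.9, ω=15.3, ξ=14.8.
Option 1 regrets: 2.2, 0.6, 0.0, 2.1, 2.0 → max 2.2
Option 2 regrets: 0.8, 0.0, 0.7, 1.3, 0.0 → max 1.3
Option 3 regrets: 0.0, 1.7, 0.8, 0.0, 1.3 → max 1.7
Smallest max regret = 1.3 → Option 2.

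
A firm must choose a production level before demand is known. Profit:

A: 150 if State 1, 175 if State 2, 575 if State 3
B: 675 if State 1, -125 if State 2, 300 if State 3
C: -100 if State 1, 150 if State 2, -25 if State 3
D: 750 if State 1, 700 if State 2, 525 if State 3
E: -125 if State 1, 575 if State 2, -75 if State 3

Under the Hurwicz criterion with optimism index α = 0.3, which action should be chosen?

A: 0.3·575 + 0.7·150 = 277.5
B: 0.3·675 + 0.7·(-125) = 115
C: 0.3·150 + 0.7·(-100) = -25
D: 0.3·750 + 0.7·525 = 592.5
E: 0.3·575 + 0.7·(-125) = 85
Highest Hurwicz score = 592.5 → D.

D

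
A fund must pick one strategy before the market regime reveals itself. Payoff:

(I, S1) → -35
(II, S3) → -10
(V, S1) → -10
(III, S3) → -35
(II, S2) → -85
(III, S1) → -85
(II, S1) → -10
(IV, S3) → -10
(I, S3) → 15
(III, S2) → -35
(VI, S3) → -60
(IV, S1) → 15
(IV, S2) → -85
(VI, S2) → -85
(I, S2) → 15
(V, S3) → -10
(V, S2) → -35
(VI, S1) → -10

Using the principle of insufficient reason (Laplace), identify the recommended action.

I

Row averages: I=-5/3, II=-35, III=-155/3, IV=-80/3, V=-55/3, VI=-155/3
Highest average = -5/3 → I.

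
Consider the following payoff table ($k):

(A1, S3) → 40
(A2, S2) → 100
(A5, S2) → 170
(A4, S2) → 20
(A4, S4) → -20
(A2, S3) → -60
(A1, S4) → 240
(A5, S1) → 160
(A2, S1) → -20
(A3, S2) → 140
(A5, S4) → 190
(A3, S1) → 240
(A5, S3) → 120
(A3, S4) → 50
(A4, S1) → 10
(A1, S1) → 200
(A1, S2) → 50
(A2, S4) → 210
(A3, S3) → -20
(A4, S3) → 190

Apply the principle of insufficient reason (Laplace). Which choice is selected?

Row averages: A1=132.5, A2=57.5, A3=102.5, A4=50, A5=160
Highest average = 160 → A5.

A5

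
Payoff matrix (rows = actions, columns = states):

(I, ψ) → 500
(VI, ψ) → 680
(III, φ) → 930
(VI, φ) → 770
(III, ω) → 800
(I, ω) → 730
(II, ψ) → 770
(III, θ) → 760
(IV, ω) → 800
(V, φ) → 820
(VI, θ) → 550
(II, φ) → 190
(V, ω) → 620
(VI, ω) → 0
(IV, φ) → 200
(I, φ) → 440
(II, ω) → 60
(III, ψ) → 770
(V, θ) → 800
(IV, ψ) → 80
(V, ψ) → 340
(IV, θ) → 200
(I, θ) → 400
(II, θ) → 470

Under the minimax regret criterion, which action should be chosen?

Column bests: θ=800, φ=930, ψ=770, ω=800.
I regrets: 400, 490, 270, 70 → max 490
II regrets: 330, 740, 0, 740 → max 740
III regrets: 40, 0, 0, 0 → max 40
IV regrets: 600, 730, 690, 0 → max 730
V regrets: 0, 110, 430, 180 → max 430
VI regrets: 250, 160, 90, 800 → max 800
Smallest max regret = 40 → III.

III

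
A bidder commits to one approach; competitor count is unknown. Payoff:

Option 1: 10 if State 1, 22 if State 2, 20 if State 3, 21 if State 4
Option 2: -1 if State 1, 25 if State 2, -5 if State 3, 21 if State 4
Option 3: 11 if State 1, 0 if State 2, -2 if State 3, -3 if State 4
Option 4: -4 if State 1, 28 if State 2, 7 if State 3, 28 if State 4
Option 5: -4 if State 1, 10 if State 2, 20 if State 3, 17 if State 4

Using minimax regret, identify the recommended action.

Column bests: State 1=11, State 2=28, State 3=20, State 4=28.
Option 1 regrets: 1, 6, 0, 7 → max 7
Option 2 regrets: 12, 3, 25, 7 → max 25
Option 3 regrets: 0, 28, 22, 31 → max 31
Option 4 regrets: 15, 0, 13, 0 → max 15
Option 5 regrets: 15, 18, 0, 11 → max 18
Smallest max regret = 7 → Option 1.

Option 1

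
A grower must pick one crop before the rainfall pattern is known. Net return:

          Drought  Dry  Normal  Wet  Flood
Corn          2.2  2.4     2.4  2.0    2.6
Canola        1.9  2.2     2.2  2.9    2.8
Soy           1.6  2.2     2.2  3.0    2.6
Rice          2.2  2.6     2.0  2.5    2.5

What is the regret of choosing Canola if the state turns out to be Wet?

0.1

Best payoff under Wet is 3.0.
Regret = 3.0 − 2.9 = 0.1.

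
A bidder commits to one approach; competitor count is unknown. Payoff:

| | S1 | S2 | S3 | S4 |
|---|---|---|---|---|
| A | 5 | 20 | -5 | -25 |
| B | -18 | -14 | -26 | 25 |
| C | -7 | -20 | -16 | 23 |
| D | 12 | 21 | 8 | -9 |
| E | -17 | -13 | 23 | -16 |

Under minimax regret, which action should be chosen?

D

Column bests: S1=12, S2=21, S3=23, S4=25.
A regrets: 7, 1, 28, 50 → max 50
B regrets: 30, 35, 49, 0 → max 49
C regrets: 19, 41, 39, 2 → max 41
D regrets: 0, 0, 15, 34 → max 34
E regrets: 29, 34, 0, 41 → max 41
Smallest max regret = 34 → D.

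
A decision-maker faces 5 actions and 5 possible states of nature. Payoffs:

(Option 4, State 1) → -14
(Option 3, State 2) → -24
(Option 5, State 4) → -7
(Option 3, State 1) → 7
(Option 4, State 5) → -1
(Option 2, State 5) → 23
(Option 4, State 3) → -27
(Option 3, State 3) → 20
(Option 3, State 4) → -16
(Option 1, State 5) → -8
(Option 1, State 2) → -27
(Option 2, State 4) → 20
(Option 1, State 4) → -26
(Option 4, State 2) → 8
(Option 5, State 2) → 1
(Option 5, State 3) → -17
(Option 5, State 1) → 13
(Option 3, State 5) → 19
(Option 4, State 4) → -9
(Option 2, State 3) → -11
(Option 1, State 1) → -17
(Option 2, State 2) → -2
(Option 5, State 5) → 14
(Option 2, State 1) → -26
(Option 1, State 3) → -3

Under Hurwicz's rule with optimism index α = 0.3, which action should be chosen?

Option 5

Option 1: 0.3·(-3) + 0.7·(-27) = -19.8
Option 2: 0.3·23 + 0.7·(-26) = -11.3
Option 3: 0.3·20 + 0.7·(-24) = -10.8
Option 4: 0.3·8 + 0.7·(-27) = -16.5
Option 5: 0.3·14 + 0.7·(-17) = -7.7
Highest Hurwicz score = -7.7 → Option 5.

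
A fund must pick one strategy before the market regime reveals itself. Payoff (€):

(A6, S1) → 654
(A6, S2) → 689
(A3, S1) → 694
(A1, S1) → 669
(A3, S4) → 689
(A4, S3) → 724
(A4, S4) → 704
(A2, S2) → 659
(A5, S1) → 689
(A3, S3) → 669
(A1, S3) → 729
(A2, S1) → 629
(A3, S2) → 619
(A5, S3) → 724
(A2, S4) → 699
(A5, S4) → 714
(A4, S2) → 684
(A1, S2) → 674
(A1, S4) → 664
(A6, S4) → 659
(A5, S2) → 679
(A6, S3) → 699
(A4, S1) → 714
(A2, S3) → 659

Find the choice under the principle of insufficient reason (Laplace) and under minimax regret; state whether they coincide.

laplace → A4; minimax regret → A4 (agree)

Row averages: A1=684, A2=661.5, A3=667.75, A4=706.5, A5=701.5, A6=675.25
Highest average = 706.5 → A4.
Column bests: S1=714, S2=689, S3=729, S4=714.
A1 regrets: 45, 15, 0, 50 → max 50
A2 regrets: 85, 30, 70, 15 → max 85
A3 regrets: 20, 70, 60, 25 → max 70
A4 regrets: 0, 5, 5, 10 → max 10
A5 regrets: 25, 10, 5, 0 → max 25
A6 regrets: 60, 0, 30, 55 → max 60
Smallest max regret = 10 → A4.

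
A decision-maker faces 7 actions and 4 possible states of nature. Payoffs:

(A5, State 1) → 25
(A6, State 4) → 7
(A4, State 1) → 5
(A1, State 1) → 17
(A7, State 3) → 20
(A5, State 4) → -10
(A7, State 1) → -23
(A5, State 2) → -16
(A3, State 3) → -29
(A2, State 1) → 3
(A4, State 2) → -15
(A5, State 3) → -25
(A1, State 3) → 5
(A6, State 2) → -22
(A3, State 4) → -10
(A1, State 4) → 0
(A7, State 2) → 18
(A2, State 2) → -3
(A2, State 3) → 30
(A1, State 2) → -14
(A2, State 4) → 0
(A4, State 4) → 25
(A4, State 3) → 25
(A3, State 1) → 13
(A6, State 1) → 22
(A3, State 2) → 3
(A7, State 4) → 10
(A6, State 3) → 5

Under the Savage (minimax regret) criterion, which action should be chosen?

A2

Column bests: State 1=25, State 2=18, State 3=30, State 4=25.
A1 regrets: 8, 32, 25, 25 → max 32
A2 regrets: 22, 21, 0, 25 → max 25
A3 regrets: 12, 15, 59, 35 → max 59
A4 regrets: 20, 33, 5, 0 → max 33
A5 regrets: 0, 34, 55, 35 → max 55
A6 regrets: 3, 40, 25, 18 → max 40
A7 regrets: 48, 0, 10, 15 → max 48
Smallest max regret = 25 → A2.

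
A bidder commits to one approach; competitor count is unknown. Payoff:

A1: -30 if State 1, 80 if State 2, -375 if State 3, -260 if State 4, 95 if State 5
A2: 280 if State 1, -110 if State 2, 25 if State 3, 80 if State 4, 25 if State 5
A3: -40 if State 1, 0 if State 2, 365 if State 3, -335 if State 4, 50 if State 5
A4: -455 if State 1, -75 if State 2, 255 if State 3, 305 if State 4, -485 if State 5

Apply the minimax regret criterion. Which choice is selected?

A2

Column bests: State 1=280, State 2=80, State 3=365, State 4=305, State 5=95.
A1 regrets: 310, 0, 740, 565, 0 → max 740
A2 regrets: 0, 190, 340, 225, 70 → max 340
A3 regrets: 320, 80, 0, 640, 45 → max 640
A4 regrets: 735, 155, 110, 0, 580 → max 735
Smallest max regret = 340 → A2.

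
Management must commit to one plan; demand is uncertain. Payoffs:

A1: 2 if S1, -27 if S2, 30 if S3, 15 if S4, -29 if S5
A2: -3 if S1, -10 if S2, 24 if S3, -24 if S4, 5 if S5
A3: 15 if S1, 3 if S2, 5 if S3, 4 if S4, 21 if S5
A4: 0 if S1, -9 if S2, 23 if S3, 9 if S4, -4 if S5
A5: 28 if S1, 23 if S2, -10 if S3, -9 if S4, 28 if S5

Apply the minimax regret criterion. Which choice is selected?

A3

Column bests: S1=28, S2=23, S3=30, S4=15, S5=28.
A1 regrets: 26, 50, 0, 0, 57 → max 57
A2 regrets: 31, 33, 6, 39, 23 → max 39
A3 regrets: 13, 20, 25, 11, 7 → max 25
A4 regrets: 28, 32, 7, 6, 32 → max 32
A5 regrets: 0, 0, 40, 24, 0 → max 40
Smallest max regret = 25 → A3.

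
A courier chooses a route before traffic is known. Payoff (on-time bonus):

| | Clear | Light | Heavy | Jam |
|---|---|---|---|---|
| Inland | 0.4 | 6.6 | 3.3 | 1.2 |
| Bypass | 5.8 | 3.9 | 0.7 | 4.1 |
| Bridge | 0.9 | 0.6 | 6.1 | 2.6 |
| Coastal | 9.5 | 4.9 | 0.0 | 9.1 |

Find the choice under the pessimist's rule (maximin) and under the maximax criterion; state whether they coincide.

Row minima: Inland=0.4, Bypass=0.7, Bridge=0.6, Coastal=0.0
Best worst-case = 0.7 → Bypass.
Row maxima: Inland=6.6, Bypass=5.8, Bridge=6.1, Coastal=9.5
Best best-case = 9.5 → Coastal.

maximin → Bypass; maximax → Coastal (disagree)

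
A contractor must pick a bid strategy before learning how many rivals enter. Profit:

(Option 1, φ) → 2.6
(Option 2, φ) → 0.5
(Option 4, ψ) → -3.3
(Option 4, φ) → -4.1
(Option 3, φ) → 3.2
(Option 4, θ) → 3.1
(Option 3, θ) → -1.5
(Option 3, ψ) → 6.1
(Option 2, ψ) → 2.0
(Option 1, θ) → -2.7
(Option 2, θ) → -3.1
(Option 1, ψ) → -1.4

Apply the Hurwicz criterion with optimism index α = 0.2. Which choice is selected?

Option 3

Option 1: 0.2·2.6 + 0.8·(-2.7) = -1.64
Option 2: 0.2·2.0 + 0.8·(-3.1) = -2.08
Option 3: 0.2·6.1 + 0.8·(-1.5) = 0.02
Option 4: 0.2·3.1 + 0.8·(-4.1) = -2.66
Highest Hurwicz score = 0.02 → Option 3.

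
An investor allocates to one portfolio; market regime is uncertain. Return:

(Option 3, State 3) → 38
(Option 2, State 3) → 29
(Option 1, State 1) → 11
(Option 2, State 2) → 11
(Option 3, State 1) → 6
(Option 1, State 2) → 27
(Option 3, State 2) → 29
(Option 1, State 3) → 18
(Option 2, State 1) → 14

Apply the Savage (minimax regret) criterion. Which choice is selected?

Column bests: State 1=14, State 2=29, State 3=38.
Option 1 regrets: 3, 2, 20 → max 20
Option 2 regrets: 0, 18, 9 → max 18
Option 3 regrets: 8, 0, 0 → max 8
Smallest max regret = 8 → Option 3.

Option 3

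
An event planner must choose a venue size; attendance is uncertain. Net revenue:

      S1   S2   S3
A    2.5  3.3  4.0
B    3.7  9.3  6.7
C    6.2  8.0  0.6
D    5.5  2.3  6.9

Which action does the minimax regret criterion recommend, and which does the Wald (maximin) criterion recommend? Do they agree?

minimax regret → B; maximin → B (agree)

Column bests: S1=6.2, S2=9.3, S3=6.9.
A regrets: 3.7, 6.0, 2.9 → max 6.0
B regrets: 2.5, 0.0, 0.2 → max 2.5
C regrets: 0.0, 1.3, 6.3 → max 6.3
D regrets: 0.7, 7.0, 0.0 → max 7.0
Smallest max regret = 2.5 → B.
Row minima: A=2.5, B=3.7, C=0.6, D=2.3
Best worst-case = 3.7 → B.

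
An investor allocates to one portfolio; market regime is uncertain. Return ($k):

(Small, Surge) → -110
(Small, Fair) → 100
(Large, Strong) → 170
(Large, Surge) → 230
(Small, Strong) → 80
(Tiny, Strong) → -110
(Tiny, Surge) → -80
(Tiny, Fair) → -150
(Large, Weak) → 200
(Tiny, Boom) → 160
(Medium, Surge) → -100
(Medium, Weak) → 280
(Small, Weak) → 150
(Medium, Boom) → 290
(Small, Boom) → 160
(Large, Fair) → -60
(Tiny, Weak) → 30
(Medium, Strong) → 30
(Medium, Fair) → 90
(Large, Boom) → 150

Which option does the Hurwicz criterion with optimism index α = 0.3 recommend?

Large

Tiny: 0.3·160 + 0.7·(-150) = -57
Small: 0.3·160 + 0.7·(-110) = -29
Medium: 0.3·290 + 0.7·(-100) = 17
Large: 0.3·230 + 0.7·(-60) = 27
Highest Hurwicz score = 27 → Large.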